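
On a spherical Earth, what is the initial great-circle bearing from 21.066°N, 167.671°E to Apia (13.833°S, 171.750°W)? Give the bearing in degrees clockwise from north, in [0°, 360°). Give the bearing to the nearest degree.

148°

Δλ = -171.750 − 167.671 = -339.421°; wrapped into (−180°, 180°]: 20.579°.
θ = atan2( sin Δλ · cos φ₂ , cos φ₁ · sin φ₂ − sin φ₁ · cos φ₂ · cos Δλ )
  = atan2(0.34130, -0.54986) = 148.172° → normalised to [0°, 360°): 148.172°.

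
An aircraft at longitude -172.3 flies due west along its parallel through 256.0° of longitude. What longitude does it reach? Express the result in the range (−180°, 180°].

Start at -172.3°; shift −256.0° → -428.3°.
-428.3° lies outside (−180°, 180°]; add 360° → -68.3°.

-68.3°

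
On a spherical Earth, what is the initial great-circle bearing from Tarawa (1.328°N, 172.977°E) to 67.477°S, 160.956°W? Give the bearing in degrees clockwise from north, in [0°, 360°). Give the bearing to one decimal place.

169.8°

Δλ = -160.956 − 172.977 = -333.933°; wrapped into (−180°, 180°]: 26.067°.
θ = atan2( sin Δλ · cos φ₂ , cos φ₁ · sin φ₂ − sin φ₁ · cos φ₂ · cos Δλ )
  = atan2(0.16832, -0.93145) = 169.757° → normalised to [0°, 360°): 169.757°.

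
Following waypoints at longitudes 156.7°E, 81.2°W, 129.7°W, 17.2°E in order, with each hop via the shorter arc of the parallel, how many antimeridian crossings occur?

1

Leg 1: +156.7° → -81.2°, shortest Δλ = 122.1° (east) — crosses 180°.
Leg 2: -81.2° → -129.7°, shortest Δλ = -48.5° (west) — does not cross 180°.
Leg 3: -129.7° → +17.2°, shortest Δλ = 146.9° (east) — does not cross 180°.
Total crossings: 1.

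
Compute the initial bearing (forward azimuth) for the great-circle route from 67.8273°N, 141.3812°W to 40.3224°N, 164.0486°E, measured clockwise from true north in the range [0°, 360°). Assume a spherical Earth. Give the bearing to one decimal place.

Δλ = 164.0486 − -141.3812 = 305.4298°; wrapped into (−180°, 180°]: -54.5702°.
θ = atan2( sin Δλ · cos φ₂ , cos φ₁ · sin φ₂ − sin φ₁ · cos φ₂ · cos Δλ )
  = atan2(-0.62124, -0.16508) = -104.881° → normalised to [0°, 360°): 255.119°.

255.1°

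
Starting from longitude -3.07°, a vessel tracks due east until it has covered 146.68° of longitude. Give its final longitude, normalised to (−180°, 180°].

Start at -3.07°; shift +146.68° → +143.61°.
+143.61° already lies in (−180°, 180°].

+143.61°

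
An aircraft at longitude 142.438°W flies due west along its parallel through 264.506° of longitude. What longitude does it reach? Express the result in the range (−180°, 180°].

Start at -142.438°; shift −264.506° → -406.944°.
-406.944° lies outside (−180°, 180°]; add 360° → -46.944°.

46.944°W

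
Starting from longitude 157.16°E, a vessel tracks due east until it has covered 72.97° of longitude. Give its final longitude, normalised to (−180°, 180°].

Start at +157.16°; shift +72.97° → +230.13°.
+230.13° lies outside (−180°, 180°]; subtract 360° → -129.87°.

129.87°W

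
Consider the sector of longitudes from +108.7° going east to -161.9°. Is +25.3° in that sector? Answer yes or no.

Band width going east from +108.7° to -161.9°: ((-161.9 − 108.7) mod 360) = 89.4°.
Offset of +25.3° east of the west edge: ((25.3 − 108.7) mod 360) = 276.6°.
276.6° > 89.4° ⇒ outside.

No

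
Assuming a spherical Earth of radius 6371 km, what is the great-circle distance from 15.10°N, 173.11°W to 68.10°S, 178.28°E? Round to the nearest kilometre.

Δλ = 178.28 − -173.11 = 351.39°; wrapped into (−180°, 180°]: -8.61°.
Δφ = -68.10 − 15.10 = -83.20°.
a = sin²(Δφ/2) + cos φ₁ · cos φ₂ · sin²(Δλ/2) = 0.442827.
c = 2·atan2(√a, √(1−a)) = 1.45620 rad → d = 6371·c ≈ 9277.45 km.

9277 km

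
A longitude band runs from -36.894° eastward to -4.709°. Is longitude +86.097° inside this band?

Band width going east from -36.894° to -4.709°: ((-4.709 − -36.894) mod 360) = 32.185°.
Offset of +86.097° east of the west edge: ((86.097 − -36.894) mod 360) = 122.991°.
122.991° > 32.185° ⇒ outside.

No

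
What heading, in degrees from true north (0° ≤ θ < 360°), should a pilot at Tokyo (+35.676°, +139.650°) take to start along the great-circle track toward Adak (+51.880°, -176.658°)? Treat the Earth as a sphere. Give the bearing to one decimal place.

48.4°

Δλ = -176.658 − 139.650 = -316.308°; wrapped into (−180°, 180°]: 43.692°.
θ = atan2( sin Δλ · cos φ₂ , cos φ₁ · sin φ₂ − sin φ₁ · cos φ₂ · cos Δλ )
  = atan2(0.42643, 0.37876) = 48.388° → normalised to [0°, 360°): 48.388°.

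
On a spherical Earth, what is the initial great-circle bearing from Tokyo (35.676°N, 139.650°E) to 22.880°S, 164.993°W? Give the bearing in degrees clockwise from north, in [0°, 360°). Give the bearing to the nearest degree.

Δλ = -164.993 − 139.650 = -304.643°; wrapped into (−180°, 180°]: 55.357°.
θ = atan2( sin Δλ · cos φ₂ , cos φ₁ · sin φ₂ − sin φ₁ · cos φ₂ · cos Δλ )
  = atan2(0.75798, -0.62128) = 129.340° → normalised to [0°, 360°): 129.340°.

129°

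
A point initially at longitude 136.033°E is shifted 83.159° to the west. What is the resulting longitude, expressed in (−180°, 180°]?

52.874°E

Start at +136.033°; shift −83.159° → +52.874°.
+52.874° already lies in (−180°, 180°].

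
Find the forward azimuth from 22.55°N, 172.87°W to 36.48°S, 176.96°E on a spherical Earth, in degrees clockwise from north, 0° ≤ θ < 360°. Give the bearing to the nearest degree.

Δλ = 176.96 − -172.87 = 349.83°; wrapped into (−180°, 180°]: -10.17°.
θ = atan2( sin Δλ · cos φ₂ , cos φ₁ · sin φ₂ − sin φ₁ · cos φ₂ · cos Δλ )
  = atan2(-0.14197, -0.85259) = -170.546° → normalised to [0°, 360°): 189.454°.

189°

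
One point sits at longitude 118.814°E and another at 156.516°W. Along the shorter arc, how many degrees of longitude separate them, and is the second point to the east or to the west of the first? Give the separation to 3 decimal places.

84.670° east

Raw difference: -156.516 − 118.814 = -275.33°.
Normalise into (−180°, 180°]: -275.33° + 360° = 84.67°.
Positive ⇒ the second point lies to the east; separation 84.670°.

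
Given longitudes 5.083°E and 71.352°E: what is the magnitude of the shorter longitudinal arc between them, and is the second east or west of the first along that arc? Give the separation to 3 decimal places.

Raw difference: 71.352 − 5.083 = 66.269°.
Normalise into (−180°, 180°]: 66.269° stays 66.269°.
Positive ⇒ the second point lies to the east; separation 66.269°.

66.269° east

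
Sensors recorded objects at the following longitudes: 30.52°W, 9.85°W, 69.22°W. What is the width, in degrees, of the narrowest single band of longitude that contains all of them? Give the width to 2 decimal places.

59.37°

Sort the longitudes: -69.22°, -30.52°, -9.85°.
Eastward gaps between consecutive values (wrapping around): 38.70°, 20.67°, 300.63°.
Largest gap = 300.63° ⇒ minimal covering band is its complement: 360° − 300.63° = 59.37°.
Band runs from -69.22° eastward to -9.85°.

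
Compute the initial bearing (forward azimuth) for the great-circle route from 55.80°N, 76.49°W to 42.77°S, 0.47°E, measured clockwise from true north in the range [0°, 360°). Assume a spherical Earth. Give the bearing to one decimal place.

Δλ = 0.47 − -76.49 = 76.96°.
θ = atan2( sin Δλ · cos φ₂ , cos φ₁ · sin φ₂ − sin φ₁ · cos φ₂ · cos Δλ )
  = atan2(0.71516, -0.51868) = 125.952° → normalised to [0°, 360°): 125.952°.

126.0°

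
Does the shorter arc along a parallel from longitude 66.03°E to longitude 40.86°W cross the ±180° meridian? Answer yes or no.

Signed shortest Δλ = ((-40.86 − 66.03 + 180) mod 360) − 180 = -106.89°.
Going west by 106.89° from +66.03° reaches -40.86° without touching 180°.

No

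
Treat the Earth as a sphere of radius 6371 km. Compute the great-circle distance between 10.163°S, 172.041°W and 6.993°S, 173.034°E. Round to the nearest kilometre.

Δλ = 173.034 − -172.041 = 345.075°; wrapped into (−180°, 180°]: -14.925°.
Δφ = -6.993 − -10.163 = 3.170°.
a = sin²(Δφ/2) + cos φ₁ · cos φ₂ · sin²(Δλ/2) = 0.017245.
c = 2·atan2(√a, √(1−a)) = 0.26340 rad → d = 6371·c ≈ 1678.13 km.

1678 km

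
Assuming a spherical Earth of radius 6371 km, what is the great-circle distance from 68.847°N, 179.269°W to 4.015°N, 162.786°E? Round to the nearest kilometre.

7332 km

Δλ = 162.786 − -179.269 = 342.055°; wrapped into (−180°, 180°]: -17.945°.
Δφ = 4.015 − 68.847 = -64.832°.
a = sin²(Δφ/2) + cos φ₁ · cos φ₂ · sin²(Δλ/2) = 0.296119.
c = 2·atan2(√a, √(1−a)) = 1.15079 rad → d = 6371·c ≈ 7331.71 km.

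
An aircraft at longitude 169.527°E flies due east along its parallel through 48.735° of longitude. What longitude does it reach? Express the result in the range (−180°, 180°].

141.738°W

Start at +169.527°; shift +48.735° → +218.262°.
+218.262° lies outside (−180°, 180°]; subtract 360° → -141.738°.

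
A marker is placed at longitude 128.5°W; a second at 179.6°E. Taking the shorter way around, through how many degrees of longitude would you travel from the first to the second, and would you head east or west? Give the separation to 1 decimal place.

Raw difference: 179.6 − -128.5 = 308.1°.
Normalise into (−180°, 180°]: 308.1° − 360° = -51.9°.
Negative ⇒ the second point lies to the west; separation 51.9°.

51.9° west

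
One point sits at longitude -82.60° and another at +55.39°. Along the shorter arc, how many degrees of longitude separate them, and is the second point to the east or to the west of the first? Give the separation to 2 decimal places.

137.99° east

Raw difference: 55.39 − -82.60 = 137.99°.
Normalise into (−180°, 180°]: 137.99° stays 137.99°.
Positive ⇒ the second point lies to the east; separation 137.99°.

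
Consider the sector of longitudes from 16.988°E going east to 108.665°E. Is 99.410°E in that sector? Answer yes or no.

Band width going east from +16.988° to +108.665°: ((108.665 − 16.988) mod 360) = 91.677°.
Offset of +99.410° east of the west edge: ((99.410 − 16.988) mod 360) = 82.422°.
82.422° ≤ 91.677° ⇒ inside.

Yes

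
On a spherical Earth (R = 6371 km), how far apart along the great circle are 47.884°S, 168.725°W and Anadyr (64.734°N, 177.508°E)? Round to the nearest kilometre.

12579 km

Δλ = 177.508 − -168.725 = 346.233°; wrapped into (−180°, 180°]: -13.767°.
Δφ = 64.734 − -47.884 = 112.618°.
a = sin²(Δφ/2) + cos φ₁ · cos φ₂ · sin²(Δλ/2) = 0.696404.
c = 2·atan2(√a, √(1−a)) = 1.97448 rad → d = 6371·c ≈ 12579.41 km.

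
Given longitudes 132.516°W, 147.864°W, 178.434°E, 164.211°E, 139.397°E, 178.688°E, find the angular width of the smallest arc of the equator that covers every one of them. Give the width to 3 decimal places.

88.087°

Sort the longitudes: -147.864°, -132.516°, +139.397°, +164.211°, +178.434°, +178.688°.
Eastward gaps between consecutive values (wrapping around): 15.348°, 271.913°, 24.814°, 14.223°, 0.254°, 33.448°.
Largest gap = 271.913° ⇒ minimal covering band is its complement: 360° − 271.913° = 88.087°.
Band runs from +139.397° eastward to -132.516°, crossing the antimeridian.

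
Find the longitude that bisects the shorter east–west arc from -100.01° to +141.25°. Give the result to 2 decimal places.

Signed shortest Δλ from -100.01° to +141.25° is -118.74°.
Midpoint longitude = -100.01° + (-118.74°)/2 = -100.01° − 59.37° = -159.38°.
(The naïve average (-100.01 + +141.25)/2 = 20.62° is on the wrong side of the globe.)

-159.38°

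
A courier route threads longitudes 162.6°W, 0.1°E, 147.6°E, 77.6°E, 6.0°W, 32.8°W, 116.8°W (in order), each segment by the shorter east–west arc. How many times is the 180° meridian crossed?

0

Leg 1: -162.6° → +0.1°, shortest Δλ = 162.7° (east) — does not cross 180°.
Leg 2: +0.1° → +147.6°, shortest Δλ = 147.5° (east) — does not cross 180°.
Leg 3: +147.6° → +77.6°, shortest Δλ = -70.0° (west) — does not cross 180°.
Leg 4: +77.6° → -6.0°, shortest Δλ = -83.6° (west) — does not cross 180°.
Leg 5: -6.0° → -32.8°, shortest Δλ = -26.8° (west) — does not cross 180°.
Leg 6: -32.8° → -116.8°, shortest Δλ = -84.0° (west) — does not cross 180°.
Total crossings: 0.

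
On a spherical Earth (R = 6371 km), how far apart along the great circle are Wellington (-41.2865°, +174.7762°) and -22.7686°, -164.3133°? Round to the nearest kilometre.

2835 km

Δλ = -164.3133 − 174.7762 = -339.0895°; wrapped into (−180°, 180°]: 20.9105°.
Δφ = -22.7686 − -41.2865 = 18.5179°.
a = sin²(Δφ/2) + cos φ₁ · cos φ₂ · sin²(Δλ/2) = 0.048704.
c = 2·atan2(√a, √(1−a)) = 0.44504 rad → d = 6371·c ≈ 2835.38 km.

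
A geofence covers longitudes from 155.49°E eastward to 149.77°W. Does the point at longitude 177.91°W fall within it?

Yes

Band width going east from +155.49° to -149.77°: ((-149.77 − 155.49) mod 360) = 54.74°.
Offset of -177.91° east of the west edge: ((-177.91 − 155.49) mod 360) = 26.60°.
26.60° ≤ 54.74° ⇒ inside.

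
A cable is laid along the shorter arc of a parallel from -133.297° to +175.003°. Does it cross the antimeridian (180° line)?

Yes

Naïve |175.003 − -133.297| = 308.3° > 180°, so the shorter arc goes the other way round — across 180°.
Signed shortest Δλ = ((175.003 − -133.297 + 180) mod 360) − 180 = -51.7°.
Going west by 51.7° from -133.297° passes through 180° before reaching +175.003°.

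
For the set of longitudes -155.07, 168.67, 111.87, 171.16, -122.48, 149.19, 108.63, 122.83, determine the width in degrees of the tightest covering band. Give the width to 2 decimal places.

128.89°

Sort the longitudes: -155.07°, -122.48°, +108.63°, +111.87°, +122.83°, +149.19°, +168.67°, +171.16°.
Eastward gaps between consecutive values (wrapping around): 32.59°, 231.11°, 3.24°, 10.96°, 26.36°, 19.48°, 2.49°, 33.77°.
Largest gap = 231.11° ⇒ minimal covering band is its complement: 360° − 231.11° = 128.89°.
Band runs from +108.63° eastward to -122.48°, crossing the antimeridian.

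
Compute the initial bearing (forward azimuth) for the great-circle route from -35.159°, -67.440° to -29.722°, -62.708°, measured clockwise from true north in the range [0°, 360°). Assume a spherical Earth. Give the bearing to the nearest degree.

Δλ = -62.708 − -67.440 = 4.732°.
θ = atan2( sin Δλ · cos φ₂ , cos φ₁ · sin φ₂ − sin φ₁ · cos φ₂ · cos Δλ )
  = atan2(0.07164, 0.09305) = 37.595° → normalised to [0°, 360°): 37.595°.

38°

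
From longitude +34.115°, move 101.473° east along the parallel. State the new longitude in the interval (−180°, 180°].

Start at +34.115°; shift +101.473° → +135.588°.
+135.588° already lies in (−180°, 180°].

+135.588°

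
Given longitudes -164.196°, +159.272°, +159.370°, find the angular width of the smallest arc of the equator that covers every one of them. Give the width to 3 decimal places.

Sort the longitudes: -164.196°, +159.272°, +159.370°.
Eastward gaps between consecutive values (wrapping around): 323.468°, 0.098°, 36.434°.
Largest gap = 323.468° ⇒ minimal covering band is its complement: 360° − 323.468° = 36.532°.
Band runs from +159.272° eastward to -164.196°, crossing the antimeridian.

36.532°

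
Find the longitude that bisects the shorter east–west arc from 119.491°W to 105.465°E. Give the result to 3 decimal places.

Signed shortest Δλ from -119.491° to +105.465° is -135.044°.
Midpoint longitude = -119.491° + (-135.044°)/2 = -119.491° − 67.522° = -187.013°.
Normalise into (−180°, 180°]: +172.987°.
(The naïve average (-119.491 + +105.465)/2 = -7.013° is on the wrong side of the globe.)

172.987°E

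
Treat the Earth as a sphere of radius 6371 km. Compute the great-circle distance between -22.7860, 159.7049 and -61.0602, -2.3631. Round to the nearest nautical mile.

Δλ = -2.3631 − 159.7049 = -162.0680°.
Δφ = -61.0602 − -22.7860 = -38.2742°.
a = sin²(Δφ/2) + cos φ₁ · cos φ₂ · sin²(Δλ/2) = 0.542763.
c = 2·atan2(√a, √(1−a)) = 1.65643 rad → d = 6371·c ≈ 10553.10 km ≈ 5698.22 nmi.

5698 nmi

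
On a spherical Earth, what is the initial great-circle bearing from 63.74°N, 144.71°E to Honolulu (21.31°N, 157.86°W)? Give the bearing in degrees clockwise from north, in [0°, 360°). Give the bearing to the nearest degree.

110°

Δλ = -157.86 − 144.71 = -302.57°; wrapped into (−180°, 180°]: 57.43°.
θ = atan2( sin Δλ · cos φ₂ , cos φ₁ · sin φ₂ − sin φ₁ · cos φ₂ · cos Δλ )
  = atan2(0.78511, -0.28897) = 110.207° → normalised to [0°, 360°): 110.207°.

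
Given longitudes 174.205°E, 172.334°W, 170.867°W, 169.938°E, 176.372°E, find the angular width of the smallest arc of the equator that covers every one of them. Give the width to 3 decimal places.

19.195°

Sort the longitudes: -172.334°, -170.867°, +169.938°, +174.205°, +176.372°.
Eastward gaps between consecutive values (wrapping around): 1.467°, 340.805°, 4.267°, 2.167°, 11.294°.
Largest gap = 340.805° ⇒ minimal covering band is its complement: 360° − 340.805° = 19.195°.
Band runs from +169.938° eastward to -170.867°, crossing the antimeridian.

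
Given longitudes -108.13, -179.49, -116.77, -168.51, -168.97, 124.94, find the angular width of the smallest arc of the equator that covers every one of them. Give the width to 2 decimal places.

126.93°

Sort the longitudes: -179.49°, -168.97°, -168.51°, -116.77°, -108.13°, +124.94°.
Eastward gaps between consecutive values (wrapping around): 10.52°, 0.46°, 51.74°, 8.64°, 233.07°, 55.57°.
Largest gap = 233.07° ⇒ minimal covering band is its complement: 360° − 233.07° = 126.93°.
Band runs from +124.94° eastward to -108.13°, crossing the antimeridian.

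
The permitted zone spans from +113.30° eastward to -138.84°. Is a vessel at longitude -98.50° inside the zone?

No

Band width going east from +113.30° to -138.84°: ((-138.84 − 113.30) mod 360) = 107.86°.
Offset of -98.50° east of the west edge: ((-98.50 − 113.30) mod 360) = 148.20°.
148.20° > 107.86° ⇒ outside.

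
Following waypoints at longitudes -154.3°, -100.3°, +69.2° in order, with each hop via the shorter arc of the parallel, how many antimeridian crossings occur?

Leg 1: -154.3° → -100.3°, shortest Δλ = 54.0° (east) — does not cross 180°.
Leg 2: -100.3° → +69.2°, shortest Δλ = 169.5° (east) — does not cross 180°.
Total crossings: 0.

0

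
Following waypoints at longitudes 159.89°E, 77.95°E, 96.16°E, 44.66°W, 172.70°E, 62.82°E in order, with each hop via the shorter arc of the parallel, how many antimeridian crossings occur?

Leg 1: +159.89° → +77.95°, shortest Δλ = -81.94° (west) — does not cross 180°.
Leg 2: +77.95° → +96.16°, shortest Δλ = 18.21° (east) — does not cross 180°.
Leg 3: +96.16° → -44.66°, shortest Δλ = -140.82° (west) — does not cross 180°.
Leg 4: -44.66° → +172.70°, shortest Δλ = -142.64° (west) — crosses 180°.
Leg 5: +172.70° → +62.82°, shortest Δλ = -109.88° (west) — does not cross 180°.
Total crossings: 1.

1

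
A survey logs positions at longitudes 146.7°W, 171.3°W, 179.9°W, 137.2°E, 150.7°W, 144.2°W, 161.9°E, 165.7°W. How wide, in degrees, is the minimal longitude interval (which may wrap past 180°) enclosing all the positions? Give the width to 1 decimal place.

Sort the longitudes: -179.9°, -171.3°, -165.7°, -150.7°, -146.7°, -144.2°, +137.2°, +161.9°.
Eastward gaps between consecutive values (wrapping around): 8.6°, 5.6°, 15.0°, 4.0°, 2.5°, 281.4°, 24.7°, 18.2°.
Largest gap = 281.4° ⇒ minimal covering band is its complement: 360° − 281.4° = 78.6°.
Band runs from +137.2° eastward to -144.2°, crossing the antimeridian.

78.6°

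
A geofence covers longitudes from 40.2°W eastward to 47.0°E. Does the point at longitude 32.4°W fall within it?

Yes

Band width going east from -40.2° to +47.0°: ((47.0 − -40.2) mod 360) = 87.2°.
Offset of -32.4° east of the west edge: ((-32.4 − -40.2) mod 360) = 7.8°.
7.8° ≤ 87.2° ⇒ inside.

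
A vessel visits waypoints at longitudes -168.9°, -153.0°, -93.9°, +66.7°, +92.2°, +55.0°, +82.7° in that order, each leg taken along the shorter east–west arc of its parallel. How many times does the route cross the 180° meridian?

Leg 1: -168.9° → -153.0°, shortest Δλ = 15.9° (east) — does not cross 180°.
Leg 2: -153.0° → -93.9°, shortest Δλ = 59.1° (east) — does not cross 180°.
Leg 3: -93.9° → +66.7°, shortest Δλ = 160.6° (east) — does not cross 180°.
Leg 4: +66.7° → +92.2°, shortest Δλ = 25.5° (east) — does not cross 180°.
Leg 5: +92.2° → +55.0°, shortest Δλ = -37.2° (west) — does not cross 180°.
Leg 6: +55.0° → +82.7°, shortest Δλ = 27.7° (east) — does not cross 180°.
Total crossings: 0.

0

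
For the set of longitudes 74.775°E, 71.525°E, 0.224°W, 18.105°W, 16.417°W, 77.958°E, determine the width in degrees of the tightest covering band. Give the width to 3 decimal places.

Sort the longitudes: -18.105°, -16.417°, -0.224°, +71.525°, +74.775°, +77.958°.
Eastward gaps between consecutive values (wrapping around): 1.688°, 16.193°, 71.749°, 3.250°, 3.183°, 263.937°.
Largest gap = 263.937° ⇒ minimal covering band is its complement: 360° − 263.937° = 96.063°.
Band runs from -18.105° eastward to +77.958°.

96.063°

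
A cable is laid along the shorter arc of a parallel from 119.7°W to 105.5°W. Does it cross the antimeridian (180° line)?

Signed shortest Δλ = ((-105.5 − -119.7 + 180) mod 360) − 180 = 14.2°.
Going east by 14.2° from -119.7° reaches -105.5° without touching 180°.

No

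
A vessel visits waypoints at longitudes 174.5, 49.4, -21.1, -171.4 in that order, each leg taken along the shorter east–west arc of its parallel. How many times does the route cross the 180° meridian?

Leg 1: +174.5° → +49.4°, shortest Δλ = -125.1° (west) — does not cross 180°.
Leg 2: +49.4° → -21.1°, shortest Δλ = -70.5° (west) — does not cross 180°.
Leg 3: -21.1° → -171.4°, shortest Δλ = -150.3° (west) — does not cross 180°.
Total crossings: 0.

0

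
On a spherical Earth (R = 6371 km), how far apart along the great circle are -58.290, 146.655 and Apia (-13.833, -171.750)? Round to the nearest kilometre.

6026 km

Δλ = -171.750 − 146.655 = -318.405°; wrapped into (−180°, 180°]: 41.595°.
Δφ = -13.833 − -58.290 = 44.457°.
a = sin²(Δφ/2) + cos φ₁ · cos φ₂ · sin²(Δλ/2) = 0.207456.
c = 2·atan2(√a, √(1−a)) = 0.94581 rad → d = 6371·c ≈ 6025.74 km.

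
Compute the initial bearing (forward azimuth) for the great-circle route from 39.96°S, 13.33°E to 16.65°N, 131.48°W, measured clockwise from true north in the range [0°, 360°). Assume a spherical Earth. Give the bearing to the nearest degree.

243°

Δλ = -131.48 − 13.33 = -144.81°.
θ = atan2( sin Δλ · cos φ₂ , cos φ₁ · sin φ₂ − sin φ₁ · cos φ₂ · cos Δλ )
  = atan2(-0.55213, -0.28325) = -117.159° → normalised to [0°, 360°): 242.841°.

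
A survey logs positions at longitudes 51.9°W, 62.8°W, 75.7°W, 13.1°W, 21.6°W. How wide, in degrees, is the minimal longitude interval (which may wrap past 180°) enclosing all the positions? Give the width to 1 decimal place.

Sort the longitudes: -75.7°, -62.8°, -51.9°, -21.6°, -13.1°.
Eastward gaps between consecutive values (wrapping around): 12.9°, 10.9°, 30.3°, 8.5°, 297.4°.
Largest gap = 297.4° ⇒ minimal covering band is its complement: 360° − 297.4° = 62.6°.
Band runs from -75.7° eastward to -13.1°.

62.6°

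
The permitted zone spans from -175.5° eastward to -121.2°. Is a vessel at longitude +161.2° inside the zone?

Band width going east from -175.5° to -121.2°: ((-121.2 − -175.5) mod 360) = 54.3°.
Offset of +161.2° east of the west edge: ((161.2 − -175.5) mod 360) = 336.7°.
336.7° > 54.3° ⇒ outside.

No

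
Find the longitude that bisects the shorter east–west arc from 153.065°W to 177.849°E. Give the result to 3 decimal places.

Signed shortest Δλ from -153.065° to +177.849° is -29.086°.
Midpoint longitude = -153.065° + (-29.086°)/2 = -153.065° − 14.543° = -167.608°.
(The naïve average (-153.065 + +177.849)/2 = 12.392° is on the wrong side of the globe.)

167.608°W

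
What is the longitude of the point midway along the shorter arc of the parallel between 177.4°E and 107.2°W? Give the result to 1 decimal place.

144.9°W

Signed shortest Δλ from +177.4° to -107.2° is +75.4°.
Midpoint longitude = +177.4° + (+75.4°)/2 = +177.4° + 37.7° = +215.1°.
Normalise into (−180°, 180°]: -144.9°.
(The naïve average (+177.4 + -107.2)/2 = 35.1° is on the wrong side of the globe.)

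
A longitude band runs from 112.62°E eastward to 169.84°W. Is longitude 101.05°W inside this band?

Band width going east from +112.62° to -169.84°: ((-169.84 − 112.62) mod 360) = 77.54°.
Offset of -101.05° east of the west edge: ((-101.05 − 112.62) mod 360) = 146.33°.
146.33° > 77.54° ⇒ outside.

No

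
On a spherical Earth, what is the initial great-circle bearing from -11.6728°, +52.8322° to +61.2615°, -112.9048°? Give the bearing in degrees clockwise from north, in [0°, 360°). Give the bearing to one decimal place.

351.2°

Δλ = -112.9048 − 52.8322 = -165.7370°.
θ = atan2( sin Δλ · cos φ₂ , cos φ₁ · sin φ₂ − sin φ₁ · cos φ₂ · cos Δλ )
  = atan2(-0.11846, 0.76441) = -8.809° → normalised to [0°, 360°): 351.191°.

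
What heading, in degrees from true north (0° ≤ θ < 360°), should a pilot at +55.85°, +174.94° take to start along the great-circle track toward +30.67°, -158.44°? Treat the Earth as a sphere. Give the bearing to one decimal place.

132.2°

Δλ = -158.44 − 174.94 = -333.38°; wrapped into (−180°, 180°]: 26.62°.
θ = atan2( sin Δλ · cos φ₂ , cos φ₁ · sin φ₂ − sin φ₁ · cos φ₂ · cos Δλ )
  = atan2(0.38539, -0.35001) = 132.245° → normalised to [0°, 360°): 132.245°.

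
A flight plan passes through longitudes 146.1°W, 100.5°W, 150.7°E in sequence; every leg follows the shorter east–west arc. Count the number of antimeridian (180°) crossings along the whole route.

Leg 1: -146.1° → -100.5°, shortest Δλ = 45.6° (east) — does not cross 180°.
Leg 2: -100.5° → +150.7°, shortest Δλ = -108.8° (west) — crosses 180°.
Total crossings: 1.

1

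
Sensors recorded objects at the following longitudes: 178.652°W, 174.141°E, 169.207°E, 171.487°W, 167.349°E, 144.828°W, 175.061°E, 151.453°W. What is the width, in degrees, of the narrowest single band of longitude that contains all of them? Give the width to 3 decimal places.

Sort the longitudes: -178.652°, -171.487°, -151.453°, -144.828°, +167.349°, +169.207°, +174.141°, +175.061°.
Eastward gaps between consecutive values (wrapping around): 7.165°, 20.034°, 6.625°, 312.177°, 1.858°, 4.934°, 0.920°, 6.287°.
Largest gap = 312.177° ⇒ minimal covering band is its complement: 360° − 312.177° = 47.823°.
Band runs from +167.349° eastward to -144.828°, crossing the antimeridian.

47.823°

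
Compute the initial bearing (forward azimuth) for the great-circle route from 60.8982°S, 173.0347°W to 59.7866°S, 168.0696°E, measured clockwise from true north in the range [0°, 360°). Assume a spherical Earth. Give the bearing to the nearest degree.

Δλ = 168.0696 − -173.0347 = 341.1043°; wrapped into (−180°, 180°]: -18.8957°.
θ = atan2( sin Δλ · cos φ₂ , cos φ₁ · sin φ₂ − sin φ₁ · cos φ₂ · cos Δλ )
  = atan2(-0.16297, -0.00430) = -91.510° → normalised to [0°, 360°): 268.490°.

268°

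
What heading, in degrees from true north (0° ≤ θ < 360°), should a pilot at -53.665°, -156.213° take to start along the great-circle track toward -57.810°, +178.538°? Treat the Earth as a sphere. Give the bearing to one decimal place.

Δλ = 178.538 − -156.213 = 334.751°; wrapped into (−180°, 180°]: -25.249°.
θ = atan2( sin Δλ · cos φ₂ , cos φ₁ · sin φ₂ − sin φ₁ · cos φ₂ · cos Δλ )
  = atan2(-0.22724, -0.11328) = -116.497° → normalised to [0°, 360°): 243.503°.

243.5°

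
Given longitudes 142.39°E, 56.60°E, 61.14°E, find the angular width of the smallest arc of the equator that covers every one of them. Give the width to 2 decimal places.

85.79°

Sort the longitudes: +56.60°, +61.14°, +142.39°.
Eastward gaps between consecutive values (wrapping around): 4.54°, 81.25°, 274.21°.
Largest gap = 274.21° ⇒ minimal covering band is its complement: 360° − 274.21° = 85.79°.
Band runs from +56.60° eastward to +142.39°.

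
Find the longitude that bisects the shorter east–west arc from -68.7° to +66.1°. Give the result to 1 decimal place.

-1.3°

Signed shortest Δλ from -68.7° to +66.1° is +134.8°.
Midpoint longitude = -68.7° + (+134.8°)/2 = -68.7° + 67.4° = -1.3°.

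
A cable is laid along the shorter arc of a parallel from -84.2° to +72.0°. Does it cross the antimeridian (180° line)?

No

Signed shortest Δλ = ((72.0 − -84.2 + 180) mod 360) − 180 = 156.2°.
Going east by 156.2° from -84.2° reaches +72.0° without touching 180°.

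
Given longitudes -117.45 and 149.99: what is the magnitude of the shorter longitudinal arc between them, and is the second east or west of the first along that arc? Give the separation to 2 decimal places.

Raw difference: 149.99 − -117.45 = 267.44°.
Normalise into (−180°, 180°]: 267.44° − 360° = -92.56°.
Negative ⇒ the second point lies to the west; separation 92.56°.

92.56° west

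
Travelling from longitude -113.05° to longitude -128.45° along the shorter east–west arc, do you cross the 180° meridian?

No

Signed shortest Δλ = ((-128.45 − -113.05 + 180) mod 360) − 180 = -15.4°.
Going west by 15.4° from -113.05° reaches -128.45° without touching 180°.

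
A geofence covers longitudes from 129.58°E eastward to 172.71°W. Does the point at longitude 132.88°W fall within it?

Band width going east from +129.58° to -172.71°: ((-172.71 − 129.58) mod 360) = 57.71°.
Offset of -132.88° east of the west edge: ((-132.88 − 129.58) mod 360) = 97.54°.
97.54° > 57.71° ⇒ outside.

No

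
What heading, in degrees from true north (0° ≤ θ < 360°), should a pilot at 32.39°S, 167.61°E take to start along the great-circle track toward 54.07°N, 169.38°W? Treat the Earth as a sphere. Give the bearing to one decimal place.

13.3°

Δλ = -169.38 − 167.61 = -336.99°; wrapped into (−180°, 180°]: 23.01°.
θ = atan2( sin Δλ · cos φ₂ , cos φ₁ · sin φ₂ − sin φ₁ · cos φ₂ · cos Δλ )
  = atan2(0.22937, 0.97308) = 13.264° → normalised to [0°, 360°): 13.264°.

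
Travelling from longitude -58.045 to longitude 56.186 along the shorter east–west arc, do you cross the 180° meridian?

No

Signed shortest Δλ = ((56.186 − -58.045 + 180) mod 360) − 180 = 114.231°.
Going east by 114.231° from -58.045° reaches +56.186° without touching 180°.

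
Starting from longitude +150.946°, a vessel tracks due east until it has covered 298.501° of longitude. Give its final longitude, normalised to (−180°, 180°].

Start at +150.946°; shift +298.501° → +449.447°.
+449.447° lies outside (−180°, 180°]; subtract 360° → +89.447°.

+89.447°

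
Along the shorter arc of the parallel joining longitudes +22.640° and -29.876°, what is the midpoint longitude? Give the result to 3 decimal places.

-3.618°

Signed shortest Δλ from +22.640° to -29.876° is -52.516°.
Midpoint longitude = +22.640° + (-52.516°)/2 = +22.640° − 26.258° = -3.618°.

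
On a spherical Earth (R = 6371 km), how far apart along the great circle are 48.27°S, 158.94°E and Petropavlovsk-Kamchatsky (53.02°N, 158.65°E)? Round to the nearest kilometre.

Δλ = 158.65 − 158.94 = -0.29°.
Δφ = 53.02 − -48.27 = 101.29°.
a = sin²(Δφ/2) + cos φ₁ · cos φ₂ · sin²(Δλ/2) = 0.597890.
c = 2·atan2(√a, √(1−a)) = 1.76785 rad → d = 6371·c ≈ 11262.97 km.

11263 km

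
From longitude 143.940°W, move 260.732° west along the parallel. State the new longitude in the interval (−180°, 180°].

Start at -143.940°; shift −260.732° → -404.672°.
-404.672° lies outside (−180°, 180°]; add 360° → -44.672°.

44.672°W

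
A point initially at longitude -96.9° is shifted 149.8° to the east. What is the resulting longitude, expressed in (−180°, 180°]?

+52.9°

Start at -96.9°; shift +149.8° → +52.9°.
+52.9° already lies in (−180°, 180°].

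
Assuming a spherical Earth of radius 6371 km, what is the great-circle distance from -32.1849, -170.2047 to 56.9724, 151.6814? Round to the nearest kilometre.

10541 km

Δλ = 151.6814 − -170.2047 = 321.8861°; wrapped into (−180°, 180°]: -38.1139°.
Δφ = 56.9724 − -32.1849 = 89.1573°.
a = sin²(Δφ/2) + cos φ₁ · cos φ₂ · sin²(Δλ/2) = 0.541823.
c = 2·atan2(√a, √(1−a)) = 1.65454 rad → d = 6371·c ≈ 10541.08 km.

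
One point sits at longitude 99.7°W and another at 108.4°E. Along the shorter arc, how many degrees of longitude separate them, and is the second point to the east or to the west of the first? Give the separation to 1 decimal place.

151.9° west

Raw difference: 108.4 − -99.7 = 208.1°.
Normalise into (−180°, 180°]: 208.1° − 360° = -151.9°.
Negative ⇒ the second point lies to the west; separation 151.9°.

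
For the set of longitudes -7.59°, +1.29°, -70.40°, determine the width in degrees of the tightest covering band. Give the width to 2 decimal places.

Sort the longitudes: -70.40°, -7.59°, +1.29°.
Eastward gaps between consecutive values (wrapping around): 62.81°, 8.88°, 288.31°.
Largest gap = 288.31° ⇒ minimal covering band is its complement: 360° − 288.31° = 71.69°.
Band runs from -70.40° eastward to +1.29°.

71.69°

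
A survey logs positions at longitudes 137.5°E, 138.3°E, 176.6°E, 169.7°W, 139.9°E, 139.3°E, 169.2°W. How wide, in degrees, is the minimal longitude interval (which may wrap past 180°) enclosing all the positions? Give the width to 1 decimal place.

53.3°

Sort the longitudes: -169.7°, -169.2°, +137.5°, +138.3°, +139.3°, +139.9°, +176.6°.
Eastward gaps between consecutive values (wrapping around): 0.5°, 306.7°, 0.8°, 1.0°, 0.6°, 36.7°, 13.7°.
Largest gap = 306.7° ⇒ minimal covering band is its complement: 360° − 306.7° = 53.3°.
Band runs from +137.5° eastward to -169.2°, crossing the antimeridian.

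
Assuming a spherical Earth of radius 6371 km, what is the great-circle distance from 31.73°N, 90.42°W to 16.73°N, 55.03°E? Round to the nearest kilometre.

Δλ = 55.03 − -90.42 = 145.45°.
Δφ = 16.73 − 31.73 = -15.00°.
a = sin²(Δφ/2) + cos φ₁ · cos φ₂ · sin²(Δλ/2) = 0.759742.
c = 2·atan2(√a, √(1−a)) = 2.11704 rad → d = 6371·c ≈ 13487.69 km.

13488 km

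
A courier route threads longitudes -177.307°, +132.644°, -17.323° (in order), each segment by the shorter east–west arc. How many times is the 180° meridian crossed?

Leg 1: -177.307° → +132.644°, shortest Δλ = -50.049° (west) — crosses 180°.
Leg 2: +132.644° → -17.323°, shortest Δλ = -149.967° (west) — does not cross 180°.
Total crossings: 1.

1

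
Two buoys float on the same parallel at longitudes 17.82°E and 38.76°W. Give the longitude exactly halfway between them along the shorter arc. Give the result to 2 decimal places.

10.47°W

Signed shortest Δλ from +17.82° to -38.76° is -56.58°.
Midpoint longitude = +17.82° + (-56.58°)/2 = +17.82° − 28.29° = -10.47°.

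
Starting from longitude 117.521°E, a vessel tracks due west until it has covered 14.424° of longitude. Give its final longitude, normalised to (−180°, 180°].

Start at +117.521°; shift −14.424° → +103.097°.
+103.097° already lies in (−180°, 180°].

103.097°E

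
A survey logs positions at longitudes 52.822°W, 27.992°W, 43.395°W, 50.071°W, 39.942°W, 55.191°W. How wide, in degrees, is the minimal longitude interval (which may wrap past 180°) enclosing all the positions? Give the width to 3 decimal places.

Sort the longitudes: -55.191°, -52.822°, -50.071°, -43.395°, -39.942°, -27.992°.
Eastward gaps between consecutive values (wrapping around): 2.369°, 2.751°, 6.676°, 3.453°, 11.950°, 332.801°.
Largest gap = 332.801° ⇒ minimal covering band is its complement: 360° − 332.801° = 27.199°.
Band runs from -55.191° eastward to -27.992°.

27.199°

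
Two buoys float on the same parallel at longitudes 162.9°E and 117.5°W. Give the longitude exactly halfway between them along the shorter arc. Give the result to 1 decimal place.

157.3°W

Signed shortest Δλ from +162.9° to -117.5° is +79.6°.
Midpoint longitude = +162.9° + (+79.6°)/2 = +162.9° + 39.8° = +202.7°.
Normalise into (−180°, 180°]: -157.3°.
(The naïve average (+162.9 + -117.5)/2 = 22.7° is on the wrong side of the globe.)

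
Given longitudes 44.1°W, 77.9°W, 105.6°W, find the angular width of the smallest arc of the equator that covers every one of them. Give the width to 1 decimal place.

61.5°

Sort the longitudes: -105.6°, -77.9°, -44.1°.
Eastward gaps between consecutive values (wrapping around): 27.7°, 33.8°, 298.5°.
Largest gap = 298.5° ⇒ minimal covering band is its complement: 360° − 298.5° = 61.5°.
Band runs from -105.6° eastward to -44.1°.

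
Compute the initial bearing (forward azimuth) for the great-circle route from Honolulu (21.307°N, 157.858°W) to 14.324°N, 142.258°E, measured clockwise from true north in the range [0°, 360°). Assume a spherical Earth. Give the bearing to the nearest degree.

Δλ = 142.258 − -157.858 = 300.116°; wrapped into (−180°, 180°]: -59.884°.
θ = atan2( sin Δλ · cos φ₂ , cos φ₁ · sin φ₂ − sin φ₁ · cos φ₂ · cos Δλ )
  = atan2(-0.83812, 0.05384) = -86.324° → normalised to [0°, 360°): 273.676°.

274°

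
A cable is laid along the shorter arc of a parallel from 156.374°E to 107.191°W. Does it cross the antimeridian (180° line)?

Naïve |-107.191 − 156.374| = 263.565° > 180°, so the shorter arc goes the other way round — across 180°.
Signed shortest Δλ = ((-107.191 − 156.374 + 180) mod 360) − 180 = 96.435°.
Going east by 96.435° from +156.374° passes through 180° before reaching -107.191°.

Yes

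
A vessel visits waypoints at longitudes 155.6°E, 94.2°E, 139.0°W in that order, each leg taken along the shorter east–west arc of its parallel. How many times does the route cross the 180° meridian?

1

Leg 1: +155.6° → +94.2°, shortest Δλ = -61.4° (west) — does not cross 180°.
Leg 2: +94.2° → -139.0°, shortest Δλ = 126.8° (east) — crosses 180°.
Total crossings: 1.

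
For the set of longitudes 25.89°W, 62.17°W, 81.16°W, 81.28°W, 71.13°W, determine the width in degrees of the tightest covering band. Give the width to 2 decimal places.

Sort the longitudes: -81.28°, -81.16°, -71.13°, -62.17°, -25.89°.
Eastward gaps between consecutive values (wrapping around): 0.12°, 10.03°, 8.96°, 36.28°, 304.61°.
Largest gap = 304.61° ⇒ minimal covering band is its complement: 360° − 304.61° = 55.39°.
Band runs from -81.28° eastward to -25.89°.

55.39°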